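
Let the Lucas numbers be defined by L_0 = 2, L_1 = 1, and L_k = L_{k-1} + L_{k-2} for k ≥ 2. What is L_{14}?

843

Iterating the recurrence up to L_{9} = 76 and L_{8} = 47:
L_{10} = L_{9} + L_{8} = 76 + 47 = 123
L_{11} = L_{10} + L_{9} = 123 + 76 = 199
L_{12} = L_{11} + L_{10} = 199 + 123 = 322
L_{13} = L_{12} + L_{11} = 322 + 199 = 521
L_{14} = L_{13} + L_{12} = 521 + 322 = 843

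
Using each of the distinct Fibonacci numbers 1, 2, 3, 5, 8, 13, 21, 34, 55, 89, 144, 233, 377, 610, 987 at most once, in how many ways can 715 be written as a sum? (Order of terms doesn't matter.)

Each representation comes from the Zeckendorf form by replacing some F_k with F_{k−1} + F_{k−2} where possible.
715 = 610+89+13+3 = 610+89+13+2+1 = 610+89+8+5+3 = 610+55+34+13+3 = … (22 more), for 26 in all.

26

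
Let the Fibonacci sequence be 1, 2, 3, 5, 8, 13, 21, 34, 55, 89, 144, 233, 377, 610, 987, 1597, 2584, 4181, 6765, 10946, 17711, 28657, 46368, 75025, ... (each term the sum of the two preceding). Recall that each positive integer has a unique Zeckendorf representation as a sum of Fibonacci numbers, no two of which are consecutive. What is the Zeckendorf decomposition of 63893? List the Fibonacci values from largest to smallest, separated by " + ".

46368 + 10946 + 4181 + 1597 + 610 + 144 + 34 + 13

Greedily peel off the largest Fibonacci term at each step:
63893 − 46368 = 17525
17525 − 10946 = 6579
6579 − 4181 = 2398
2398 − 1597 = 801
801 − 610 = 191
191 − 144 = 47
47 − 34 = 13
13 − 13 = 0
So 63893 = 46368 + 10946 + 4181 + 1597 + 610 + 144 + 34 + 13, with no two terms consecutive in the sequence.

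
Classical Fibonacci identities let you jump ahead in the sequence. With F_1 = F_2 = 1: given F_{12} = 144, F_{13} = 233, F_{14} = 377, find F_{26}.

By the addition formula F_{m+n} = F_m F_{n+1} + F_{m−1} F_n with m=13, n=13: F_{26} = 233·377 + 144·233 = 87841 + 33552 = 121393.

121393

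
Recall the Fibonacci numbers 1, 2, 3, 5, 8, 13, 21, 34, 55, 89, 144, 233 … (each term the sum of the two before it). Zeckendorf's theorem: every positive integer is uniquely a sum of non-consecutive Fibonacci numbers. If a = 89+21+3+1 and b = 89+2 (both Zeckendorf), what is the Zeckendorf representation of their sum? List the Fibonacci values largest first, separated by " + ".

144 + 55 + 5 + 1

The two numbers are 114 and 91, so their sum is 205.
take 144 (≤ 205); 205 − 144 = 61
take 55 (≤ 61); 61 − 55 = 6
take 5 (≤ 6); 6 − 5 = 1
take 1 (≤ 1); 1 − 1 = 0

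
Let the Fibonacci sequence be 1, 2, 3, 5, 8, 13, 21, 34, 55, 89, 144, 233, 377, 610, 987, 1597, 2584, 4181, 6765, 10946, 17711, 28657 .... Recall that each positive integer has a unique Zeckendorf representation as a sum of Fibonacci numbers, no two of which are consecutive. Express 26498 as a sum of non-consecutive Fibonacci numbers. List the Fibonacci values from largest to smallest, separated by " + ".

Greedily peel off the largest Fibonacci term at each step:
take 17711 (≤ 26498); 26498 − 17711 = 8787
take 6765 (≤ 8787); 8787 − 6765 = 2022
take 1597 (≤ 2022); 2022 − 1597 = 425
take 377 (≤ 425); 425 − 377 = 48
take 34 (≤ 48); 48 − 34 = 14
take 13 (≤ 14); 14 − 13 = 1
take 1 (≤ 1); 1 − 1 = 0
So 26498 = 17711 + 6765 + 1597 + 377 + 34 + 13 + 1, with no two terms consecutive in the sequence.

17711 + 6765 + 1597 + 377 + 34 + 13 + 1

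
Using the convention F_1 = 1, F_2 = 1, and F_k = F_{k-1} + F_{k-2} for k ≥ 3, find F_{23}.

28657

Iterating the recurrence up to F_{19} = 4181 and F_{18} = 2584:
F_{20} = F_{19} + F_{18} = 4181 + 2584 = 6765
F_{21} = F_{20} + F_{19} = 6765 + 4181 = 10946
F_{22} = F_{21} + F_{20} = 10946 + 6765 = 17711
F_{23} = F_{22} + F_{21} = 17711 + 10946 = 28657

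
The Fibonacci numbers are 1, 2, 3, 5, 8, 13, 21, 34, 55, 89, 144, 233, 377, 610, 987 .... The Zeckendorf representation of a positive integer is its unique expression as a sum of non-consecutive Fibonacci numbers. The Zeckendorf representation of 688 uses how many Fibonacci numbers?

4

Greedily peel off the largest Fibonacci term at each step:
take 610 (≤ 688); 688 − 610 = 78
take 55 (≤ 78); 78 − 55 = 23
take 21 (≤ 23); 23 − 21 = 2
take 2 (≤ 2); 2 − 2 = 0
688 = 610 + 55 + 21 + 2, which has 4 terms.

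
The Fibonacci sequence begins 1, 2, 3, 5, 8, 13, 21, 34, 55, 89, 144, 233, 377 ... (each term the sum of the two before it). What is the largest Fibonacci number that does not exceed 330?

233 ≤ 330 < 377, so the largest Fibonacci number not exceeding 330 is 233.

233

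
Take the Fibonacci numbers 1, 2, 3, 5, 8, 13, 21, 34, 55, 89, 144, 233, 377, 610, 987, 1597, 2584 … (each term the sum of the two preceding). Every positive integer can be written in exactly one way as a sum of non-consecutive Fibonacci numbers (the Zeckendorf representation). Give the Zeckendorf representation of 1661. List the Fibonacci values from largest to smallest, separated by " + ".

Greedy algorithm:
largest Fibonacci ≤ 1661 is 1597; 1661 − 1597 = 64
largest Fibonacci ≤ 64 is 55; 64 − 55 = 9
largest Fibonacci ≤ 9 is 8; 9 − 8 = 1
largest Fibonacci ≤ 1 is 1; 1 − 1 = 0
So 1661 = 1597 + 55 + 8 + 1, with no two terms consecutive in the sequence.

1597 + 55 + 8 + 1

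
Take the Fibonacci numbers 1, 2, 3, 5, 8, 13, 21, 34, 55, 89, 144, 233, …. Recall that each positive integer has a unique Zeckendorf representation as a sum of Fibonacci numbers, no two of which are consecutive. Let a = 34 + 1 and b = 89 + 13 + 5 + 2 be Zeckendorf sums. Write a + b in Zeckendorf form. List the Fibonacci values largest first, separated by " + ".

The two numbers are 35 and 109, so their sum is 144.
144 ≤ 144 < 233, so take 144; remainder 0

144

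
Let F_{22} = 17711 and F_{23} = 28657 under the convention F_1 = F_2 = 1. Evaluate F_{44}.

By the doubling identity F_{2k} = F_k(2F_{k+1} − F_k): F_{44} = 17711·(2·28657 − 17711) = 17711·39603 = 701408733.

701408733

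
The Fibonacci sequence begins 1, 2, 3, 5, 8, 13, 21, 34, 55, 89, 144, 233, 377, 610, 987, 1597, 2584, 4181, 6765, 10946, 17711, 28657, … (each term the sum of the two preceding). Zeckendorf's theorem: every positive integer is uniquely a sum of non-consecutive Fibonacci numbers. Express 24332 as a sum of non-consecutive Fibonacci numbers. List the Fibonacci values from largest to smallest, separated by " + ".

Greedily peel off the largest Fibonacci term at each step:
17711 ≤ 24332 < 28657, so take 17711; remainder 6621
4181 ≤ 6621 < 6765, so take 4181; remainder 2440
1597 ≤ 2440 < 2584, so take 1597; remainder 843
610 ≤ 843 < 987, so take 610; remainder 233
233 ≤ 233 < 377, so take 233; remainder 0
So 24332 = 17711 + 4181 + 1597 + 610 + 233, with no two terms consecutive in the sequence.

17711 + 4181 + 1597 + 610 + 233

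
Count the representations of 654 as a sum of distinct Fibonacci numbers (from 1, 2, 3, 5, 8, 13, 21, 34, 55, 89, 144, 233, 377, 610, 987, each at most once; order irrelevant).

14

Each representation comes from the Zeckendorf form by replacing some F_k with F_{k−1} + F_{k−2} where possible.
654 = 610+34+8+2 = 610+34+5+3+2 = 610+21+13+8+2 = … (11 more), for 14 in all.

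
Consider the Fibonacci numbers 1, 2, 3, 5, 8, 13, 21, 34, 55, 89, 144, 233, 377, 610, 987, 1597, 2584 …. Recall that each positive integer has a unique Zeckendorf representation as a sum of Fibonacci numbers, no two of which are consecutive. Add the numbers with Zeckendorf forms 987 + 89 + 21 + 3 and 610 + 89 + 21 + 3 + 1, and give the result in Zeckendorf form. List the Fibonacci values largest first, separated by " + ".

The two numbers are 1100 and 724, so their sum is 1824.
1597 ≤ 1824 < 2584, so take 1597; remainder 227
144 ≤ 227 < 233, so take 144; remainder 83
55 ≤ 83 < 89, so take 55; remainder 28
21 ≤ 28 < 34, so take 21; remainder 7
5 ≤ 7 < 8, so take 5; remainder 2
2 ≤ 2 < 3, so take 2; remainder 0

1597 + 144 + 55 + 21 + 5 + 2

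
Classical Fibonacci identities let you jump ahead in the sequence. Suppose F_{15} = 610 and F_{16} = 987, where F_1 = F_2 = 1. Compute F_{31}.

By F_{2k+1} = F_k² + F_{k+1}²: F_{31} = 610² + 987² = 372100 + 974169 = 1346269.

1346269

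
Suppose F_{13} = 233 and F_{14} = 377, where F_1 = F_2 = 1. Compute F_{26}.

121393

By the doubling identity F_{2k} = F_k(2F_{k+1} − F_k): F_{26} = 233·(2·377 − 233) = 233·521 = 121393.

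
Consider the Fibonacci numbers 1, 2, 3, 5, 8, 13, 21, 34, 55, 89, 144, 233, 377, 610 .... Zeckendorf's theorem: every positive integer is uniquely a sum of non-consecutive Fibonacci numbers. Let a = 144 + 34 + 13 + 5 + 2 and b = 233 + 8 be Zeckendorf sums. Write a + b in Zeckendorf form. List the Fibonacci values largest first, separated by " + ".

377 + 55 + 5 + 2

The two numbers are 198 and 241, so their sum is 439.
take 377 (≤ 439); 439 − 377 = 62
take 55 (≤ 62); 62 − 55 = 7
take 5 (≤ 7); 7 − 5 = 2
take 2 (≤ 2); 2 − 2 = 0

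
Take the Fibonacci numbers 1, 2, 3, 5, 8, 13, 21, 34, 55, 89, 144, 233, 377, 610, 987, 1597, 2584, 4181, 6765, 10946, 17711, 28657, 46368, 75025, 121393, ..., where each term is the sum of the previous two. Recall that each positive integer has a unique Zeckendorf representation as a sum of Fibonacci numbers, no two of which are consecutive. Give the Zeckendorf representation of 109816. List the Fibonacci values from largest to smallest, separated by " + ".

75025 + 28657 + 4181 + 1597 + 233 + 89 + 34

Greedy algorithm:
largest Fibonacci ≤ 109816 is 75025; 109816 − 75025 = 34791
largest Fibonacci ≤ 34791 is 28657; 34791 − 28657 = 6134
largest Fibonacci ≤ 6134 is 4181; 6134 − 4181 = 1953
largest Fibonacci ≤ 1953 is 1597; 1953 − 1597 = 356
largest Fibonacci ≤ 356 is 233; 356 − 233 = 123
largest Fibonacci ≤ 123 is 89; 123 − 89 = 34
largest Fibonacci ≤ 34 is 34; 34 − 34 = 0
So 109816 = 75025 + 28657 + 4181 + 1597 + 233 + 89 + 34, with no two terms consecutive in the sequence.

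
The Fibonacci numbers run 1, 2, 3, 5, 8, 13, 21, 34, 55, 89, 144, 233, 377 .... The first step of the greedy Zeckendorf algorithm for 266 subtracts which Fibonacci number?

233 ≤ 266 < 377, so the largest Fibonacci number not exceeding 266 is 233.

233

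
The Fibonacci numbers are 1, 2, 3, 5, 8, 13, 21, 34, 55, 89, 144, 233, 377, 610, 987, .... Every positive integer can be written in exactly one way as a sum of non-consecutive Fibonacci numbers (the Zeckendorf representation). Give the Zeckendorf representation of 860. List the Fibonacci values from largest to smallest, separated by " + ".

610 + 233 + 13 + 3 + 1

Greedy algorithm:
860 − 610 = 250
250 − 233 = 17
17 − 13 = 4
4 − 3 = 1
1 − 1 = 0
So 860 = 610 + 233 + 13 + 3 + 1, with no two terms consecutive in the sequence.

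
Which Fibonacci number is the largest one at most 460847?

317811

317811 ≤ 460847 < 514229, so the largest Fibonacci number not exceeding 460847 is 317811.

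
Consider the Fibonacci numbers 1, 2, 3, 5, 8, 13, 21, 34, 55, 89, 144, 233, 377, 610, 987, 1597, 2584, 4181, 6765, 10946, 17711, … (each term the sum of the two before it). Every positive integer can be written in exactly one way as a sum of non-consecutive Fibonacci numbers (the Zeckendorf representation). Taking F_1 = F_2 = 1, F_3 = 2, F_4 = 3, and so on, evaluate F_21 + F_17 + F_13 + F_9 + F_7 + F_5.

F_21 + F_17 + F_13 + F_9 + F_7 + F_5 = 10946 + 1597 + 233 + 34 + 13 + 5 = 12828.

12828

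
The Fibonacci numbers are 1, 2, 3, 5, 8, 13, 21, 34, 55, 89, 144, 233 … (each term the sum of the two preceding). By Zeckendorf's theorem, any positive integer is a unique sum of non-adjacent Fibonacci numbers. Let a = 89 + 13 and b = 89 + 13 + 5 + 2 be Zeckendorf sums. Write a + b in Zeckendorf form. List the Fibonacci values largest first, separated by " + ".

144 + 55 + 8 + 3 + 1

The two numbers are 102 and 109, so their sum is 211.
211 − 144 = 67
67 − 55 = 12
12 − 8 = 4
4 − 3 = 1
1 − 1 = 0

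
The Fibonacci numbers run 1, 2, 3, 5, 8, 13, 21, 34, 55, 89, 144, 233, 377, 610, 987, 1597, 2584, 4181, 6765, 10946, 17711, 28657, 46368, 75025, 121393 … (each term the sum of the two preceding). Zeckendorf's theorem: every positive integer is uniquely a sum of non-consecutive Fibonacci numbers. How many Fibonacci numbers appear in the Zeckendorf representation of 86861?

6

Repeatedly subtract the largest Fibonacci number that fits:
75025 ≤ 86861 < 121393, so take 75025; remainder 11836
10946 ≤ 11836 < 17711, so take 10946; remainder 890
610 ≤ 890 < 987, so take 610; remainder 280
233 ≤ 280 < 377, so take 233; remainder 47
34 ≤ 47 < 55, so take 34; remainder 13
13 ≤ 13 < 21, so take 13; remainder 0
86861 = 75025 + 10946 + 610 + 233 + 34 + 13, which has 6 terms.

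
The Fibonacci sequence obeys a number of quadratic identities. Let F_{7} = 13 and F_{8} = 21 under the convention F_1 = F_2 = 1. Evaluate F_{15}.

610

By F_{2k+1} = F_k² + F_{k+1}²: F_{15} = 13² + 21² = 169 + 441 = 610.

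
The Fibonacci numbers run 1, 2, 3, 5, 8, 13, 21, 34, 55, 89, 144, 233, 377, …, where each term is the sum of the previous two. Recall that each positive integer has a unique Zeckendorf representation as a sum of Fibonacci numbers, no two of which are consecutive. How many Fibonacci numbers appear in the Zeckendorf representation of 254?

2

254: greatest Fibonacci not exceeding it is 233, leaving 21
21: greatest Fibonacci not exceeding it is 21, leaving 0
254 = 233 + 21, which has 2 terms.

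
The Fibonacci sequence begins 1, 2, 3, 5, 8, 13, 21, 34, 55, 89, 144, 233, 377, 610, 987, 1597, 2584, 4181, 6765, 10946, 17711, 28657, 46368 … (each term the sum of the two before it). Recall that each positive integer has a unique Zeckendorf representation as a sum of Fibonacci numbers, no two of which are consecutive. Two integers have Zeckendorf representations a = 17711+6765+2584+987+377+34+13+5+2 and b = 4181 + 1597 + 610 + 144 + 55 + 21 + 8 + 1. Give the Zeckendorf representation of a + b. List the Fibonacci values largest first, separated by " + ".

28657 + 4181 + 1597 + 610 + 34 + 13 + 3

The two numbers are 28478 and 6617, so their sum is 35095.
subtract 28657 from 35095: 6438 remains
subtract 4181 from 6438: 2257 remains
subtract 1597 from 2257: 660 remains
subtract 610 from 660: 50 remains
subtract 34 from 50: 16 remains
subtract 13 from 16: 3 remains
subtract 3 from 3: 0 remains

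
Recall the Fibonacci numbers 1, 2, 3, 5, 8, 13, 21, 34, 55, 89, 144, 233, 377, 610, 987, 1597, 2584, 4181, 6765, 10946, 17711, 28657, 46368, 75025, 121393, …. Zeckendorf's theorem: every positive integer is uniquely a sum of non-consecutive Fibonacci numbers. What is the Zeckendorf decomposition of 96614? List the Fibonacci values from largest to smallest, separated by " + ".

subtract 75025 from 96614: 21589 remains
subtract 17711 from 21589: 3878 remains
subtract 2584 from 3878: 1294 remains
subtract 987 from 1294: 307 remains
subtract 233 from 307: 74 remains
subtract 55 from 74: 19 remains
subtract 13 from 19: 6 remains
subtract 5 from 6: 1 remains
subtract 1 from 1: 0 remains
So 96614 = 75025 + 17711 + 2584 + 987 + 233 + 55 + 13 + 5 + 1, with no two terms consecutive in the sequence.

75025 + 17711 + 2584 + 987 + 233 + 55 + 13 + 5 + 1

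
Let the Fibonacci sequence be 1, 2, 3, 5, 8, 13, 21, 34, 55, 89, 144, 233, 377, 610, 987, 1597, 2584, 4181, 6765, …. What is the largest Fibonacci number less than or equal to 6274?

4181

4181 ≤ 6274 < 6765, so the largest Fibonacci number not exceeding 6274 is 4181.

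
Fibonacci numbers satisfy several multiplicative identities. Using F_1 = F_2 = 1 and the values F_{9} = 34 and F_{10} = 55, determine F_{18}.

2584

By the doubling identity F_{2k} = F_k(2F_{k+1} − F_k): F_{18} = 34·(2·55 − 34) = 34·76 = 2584.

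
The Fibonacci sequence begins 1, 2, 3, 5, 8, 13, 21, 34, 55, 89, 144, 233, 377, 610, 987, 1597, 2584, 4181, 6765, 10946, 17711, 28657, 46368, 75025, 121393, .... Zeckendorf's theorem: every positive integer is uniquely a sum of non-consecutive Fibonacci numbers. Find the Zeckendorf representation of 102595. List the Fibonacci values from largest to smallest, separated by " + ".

Repeatedly subtract the largest Fibonacci number that fits:
take 75025 (≤ 102595); 102595 − 75025 = 27570
take 17711 (≤ 27570); 27570 − 17711 = 9859
take 6765 (≤ 9859); 9859 − 6765 = 3094
take 2584 (≤ 3094); 3094 − 2584 = 510
take 377 (≤ 510); 510 − 377 = 133
take 89 (≤ 133); 133 − 89 = 44
take 34 (≤ 44); 44 − 34 = 10
take 8 (≤ 10); 10 − 8 = 2
take 2 (≤ 2); 2 − 2 = 0
So 102595 = 75025 + 17711 + 6765 + 2584 + 377 + 89 + 34 + 8 + 2, with no two terms consecutive in the sequence.

75025 + 17711 + 6765 + 2584 + 377 + 89 + 34 + 8 + 2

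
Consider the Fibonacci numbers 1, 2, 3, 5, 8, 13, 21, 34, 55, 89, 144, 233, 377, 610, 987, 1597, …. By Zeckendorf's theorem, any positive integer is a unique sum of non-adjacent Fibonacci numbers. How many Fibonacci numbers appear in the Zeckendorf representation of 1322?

1322 − 987 = 335
335 − 233 = 102
102 − 89 = 13
13 − 13 = 0
1322 = 987 + 233 + 89 + 13, which has 4 terms.

4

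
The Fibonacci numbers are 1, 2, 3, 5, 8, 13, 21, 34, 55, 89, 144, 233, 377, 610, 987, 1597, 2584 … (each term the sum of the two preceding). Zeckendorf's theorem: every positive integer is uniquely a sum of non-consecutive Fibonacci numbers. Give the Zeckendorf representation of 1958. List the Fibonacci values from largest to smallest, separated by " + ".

1597 + 233 + 89 + 34 + 5

Greedy algorithm:
1597 ≤ 1958 < 2584, so take 1597; remainder 361
233 ≤ 361 < 377, so take 233; remainder 128
89 ≤ 128 < 144, so take 89; remainder 39
34 ≤ 39 < 55, so take 34; remainder 5
5 ≤ 5 < 8, so take 5; remainder 0
So 1958 = 1597 + 233 + 89 + 34 + 5, with no two terms consecutive in the sequence.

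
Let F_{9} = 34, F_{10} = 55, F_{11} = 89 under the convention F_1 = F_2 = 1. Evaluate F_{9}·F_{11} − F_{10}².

34·89 − 55² = 3026 − 3025 = 1. (Cassini's identity: F_{k−1}F_{k+1} − F_k² = (−1)^k.)

1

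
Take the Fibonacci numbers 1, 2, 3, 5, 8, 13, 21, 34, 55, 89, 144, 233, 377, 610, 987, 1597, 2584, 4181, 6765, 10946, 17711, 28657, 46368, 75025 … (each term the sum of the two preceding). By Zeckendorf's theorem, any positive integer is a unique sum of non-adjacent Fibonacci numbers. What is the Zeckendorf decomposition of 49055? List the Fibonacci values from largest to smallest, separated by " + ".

46368 ≤ 49055 < 75025, so take 46368; remainder 2687
2584 ≤ 2687 < 4181, so take 2584; remainder 103
89 ≤ 103 < 144, so take 89; remainder 14
13 ≤ 14 < 21, so take 13; remainder 1
1 ≤ 1 < 2, so take 1; remainder 0
So 49055 = 46368 + 2584 + 89 + 13 + 1, with no two terms consecutive in the sequence.

46368 + 2584 + 89 + 13 + 1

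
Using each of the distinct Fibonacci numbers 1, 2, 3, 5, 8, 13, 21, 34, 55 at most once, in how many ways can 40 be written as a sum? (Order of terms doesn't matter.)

Starting from the Zeckendorf form and repeatedly splitting a term F_k into F_{k−1} + F_{k−2} (when neither is already used) reaches every representation.
40 = 34+5+1 = 34+3+2+1 = 21+13+5+1 = … (2 more), for 5 in all.

5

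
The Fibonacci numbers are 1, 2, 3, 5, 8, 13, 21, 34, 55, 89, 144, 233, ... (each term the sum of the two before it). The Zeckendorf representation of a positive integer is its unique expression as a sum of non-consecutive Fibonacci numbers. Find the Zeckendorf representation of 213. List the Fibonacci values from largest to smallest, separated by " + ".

Greedily peel off the largest Fibonacci term at each step:
213 − 144 = 69
69 − 55 = 14
14 − 13 = 1
1 − 1 = 0
So 213 = 144 + 55 + 13 + 1, with no two terms consecutive in the sequence.

144 + 55 + 13 + 1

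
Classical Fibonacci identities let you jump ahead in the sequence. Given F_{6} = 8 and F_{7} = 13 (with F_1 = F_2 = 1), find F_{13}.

By F_{2k+1} = F_k² + F_{k+1}²: F_{13} = 8² + 13² = 64 + 169 = 233.

233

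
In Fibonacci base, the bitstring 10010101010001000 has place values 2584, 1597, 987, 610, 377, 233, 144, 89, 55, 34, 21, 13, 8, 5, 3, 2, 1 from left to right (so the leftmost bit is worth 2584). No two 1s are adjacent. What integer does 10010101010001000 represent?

3555

Summing the place values of the 1 bits: 2584 + 610 + 233 + 89 + 34 + 5 = 3555.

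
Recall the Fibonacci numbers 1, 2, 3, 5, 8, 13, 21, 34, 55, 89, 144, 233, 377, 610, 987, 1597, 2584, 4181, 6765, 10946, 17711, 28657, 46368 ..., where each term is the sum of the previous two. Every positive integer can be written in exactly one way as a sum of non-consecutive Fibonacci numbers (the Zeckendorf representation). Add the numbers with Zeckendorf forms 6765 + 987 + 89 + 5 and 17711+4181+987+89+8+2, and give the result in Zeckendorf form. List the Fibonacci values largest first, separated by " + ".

28657 + 1597 + 377 + 144 + 34 + 13 + 2

The two numbers are 7846 and 22978, so their sum is 30824.
Greedy algorithm:
28657 ≤ 30824 < 46368, so take 28657; remainder 2167
1597 ≤ 2167 < 2584, so take 1597; remainder 570
377 ≤ 570 < 610, so take 377; remainder 193
144 ≤ 193 < 233, so take 144; remainder 49
34 ≤ 49 < 55, so take 34; remainder 15
13 ≤ 15 < 21, so take 13; remainder 2
2 ≤ 2 < 3, so take 2; remainder 0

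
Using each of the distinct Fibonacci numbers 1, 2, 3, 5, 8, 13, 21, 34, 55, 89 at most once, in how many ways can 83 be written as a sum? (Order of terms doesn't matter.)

3

Starting from the Zeckendorf form and repeatedly splitting a term F_k into F_{k−1} + F_{k−2} (when neither is already used) reaches every representation.
83 = 55+21+5+2 = 55+13+8+5+2 = 34+21+13+8+5+2 — 3 representations.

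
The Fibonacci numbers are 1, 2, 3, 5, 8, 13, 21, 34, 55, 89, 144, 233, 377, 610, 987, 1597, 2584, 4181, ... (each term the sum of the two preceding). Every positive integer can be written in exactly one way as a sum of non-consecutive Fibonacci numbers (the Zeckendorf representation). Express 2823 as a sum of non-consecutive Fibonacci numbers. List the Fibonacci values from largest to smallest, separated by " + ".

2584 + 233 + 5 + 1

subtract 2584 from 2823: 239 remains
subtract 233 from 239: 6 remains
subtract 5 from 6: 1 remains
subtract 1 from 1: 0 remains
So 2823 = 2584 + 233 + 5 + 1, with no two terms consecutive in the sequence.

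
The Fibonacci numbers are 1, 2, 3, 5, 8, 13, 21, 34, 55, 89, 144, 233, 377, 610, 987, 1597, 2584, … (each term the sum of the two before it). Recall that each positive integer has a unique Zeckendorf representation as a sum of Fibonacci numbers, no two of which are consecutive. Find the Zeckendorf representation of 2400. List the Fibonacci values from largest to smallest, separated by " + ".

largest Fibonacci ≤ 2400 is 1597; 2400 − 1597 = 803
largest Fibonacci ≤ 803 is 610; 803 − 610 = 193
largest Fibonacci ≤ 193 is 144; 193 − 144 = 49
largest Fibonacci ≤ 49 is 34; 49 − 34 = 15
largest Fibonacci ≤ 15 is 13; 15 − 13 = 2
largest Fibonacci ≤ 2 is 2; 2 − 2 = 0
So 2400 = 1597 + 610 + 144 + 34 + 13 + 2, with no two terms consecutive in the sequence.

1597 + 610 + 144 + 34 + 13 + 2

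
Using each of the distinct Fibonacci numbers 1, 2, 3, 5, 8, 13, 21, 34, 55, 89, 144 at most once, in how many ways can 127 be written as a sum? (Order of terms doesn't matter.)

Starting from the Zeckendorf form and repeatedly splitting a term F_k into F_{k−1} + F_{k−2} (when neither is already used) reaches every representation.
127 = 89+34+3+1 = 89+21+13+3+1 = 89+21+8+5+3+1 = … (2 more), for 5 in all.

5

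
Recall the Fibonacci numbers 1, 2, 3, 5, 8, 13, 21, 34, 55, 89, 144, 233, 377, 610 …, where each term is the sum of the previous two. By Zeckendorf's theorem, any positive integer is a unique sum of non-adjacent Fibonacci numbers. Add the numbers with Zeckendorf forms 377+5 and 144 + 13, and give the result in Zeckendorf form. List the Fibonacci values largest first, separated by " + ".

The two numbers are 382 and 157, so their sum is 539.
Repeatedly subtract the largest Fibonacci number that fits:
377 ≤ 539 < 610, so take 377; remainder 162
144 ≤ 162 < 233, so take 144; remainder 18
13 ≤ 18 < 21, so take 13; remainder 5
5 ≤ 5 < 8, so take 5; remainder 0

377 + 144 + 13 + 5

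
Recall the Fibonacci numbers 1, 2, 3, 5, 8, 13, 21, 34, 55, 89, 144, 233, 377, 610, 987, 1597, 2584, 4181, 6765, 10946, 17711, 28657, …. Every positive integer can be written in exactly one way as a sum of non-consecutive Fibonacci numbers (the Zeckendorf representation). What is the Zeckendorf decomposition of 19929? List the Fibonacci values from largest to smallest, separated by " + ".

Greedy algorithm:
19929: greatest Fibonacci not exceeding it is 17711, leaving 2218
2218: greatest Fibonacci not exceeding it is 1597, leaving 621
621: greatest Fibonacci not exceeding it is 610, leaving 11
11: greatest Fibonacci not exceeding it is 8, leaving 3
3: greatest Fibonacci not exceeding it is 3, leaving 0
So 19929 = 17711 + 1597 + 610 + 8 + 3, with no two terms consecutive in the sequence.

17711 + 1597 + 610 + 8 + 3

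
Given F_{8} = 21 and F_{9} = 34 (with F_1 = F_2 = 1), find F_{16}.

By the doubling identity F_{2k} = F_k(2F_{k+1} − F_k): F_{16} = 21·(2·34 − 21) = 21·47 = 987.

987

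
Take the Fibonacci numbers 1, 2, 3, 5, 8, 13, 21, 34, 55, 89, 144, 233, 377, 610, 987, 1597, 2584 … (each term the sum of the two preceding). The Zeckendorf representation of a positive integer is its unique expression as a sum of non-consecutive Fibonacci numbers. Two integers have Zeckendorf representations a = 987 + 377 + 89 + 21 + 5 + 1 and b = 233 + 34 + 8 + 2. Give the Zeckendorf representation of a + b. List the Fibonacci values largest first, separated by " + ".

1597 + 144 + 13 + 3

The two numbers are 1480 and 277, so their sum is 1757.
1757: greatest Fibonacci not exceeding it is 1597, leaving 160
160: greatest Fibonacci not exceeding it is 144, leaving 16
16: greatest Fibonacci not exceeding it is 13, leaving 3
3: greatest Fibonacci not exceeding it is 3, leaving 0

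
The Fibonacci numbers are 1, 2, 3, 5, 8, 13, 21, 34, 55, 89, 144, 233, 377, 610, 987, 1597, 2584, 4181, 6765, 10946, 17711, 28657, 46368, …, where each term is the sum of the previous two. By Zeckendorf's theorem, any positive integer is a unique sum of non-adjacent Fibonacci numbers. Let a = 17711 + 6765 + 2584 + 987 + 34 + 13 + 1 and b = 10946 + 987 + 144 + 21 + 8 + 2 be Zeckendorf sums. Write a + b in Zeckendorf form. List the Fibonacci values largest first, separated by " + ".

28657 + 10946 + 377 + 144 + 55 + 21 + 3

The two numbers are 28095 and 12108, so their sum is 40203.
take 28657 (≤ 40203); 40203 − 28657 = 11546
take 10946 (≤ 11546); 11546 − 10946 = 600
take 377 (≤ 600); 600 − 377 = 223
take 144 (≤ 223); 223 − 144 = 79
take 55 (≤ 79); 79 − 55 = 24
take 21 (≤ 24); 24 − 21 = 3
take 3 (≤ 3); 3 − 3 = 0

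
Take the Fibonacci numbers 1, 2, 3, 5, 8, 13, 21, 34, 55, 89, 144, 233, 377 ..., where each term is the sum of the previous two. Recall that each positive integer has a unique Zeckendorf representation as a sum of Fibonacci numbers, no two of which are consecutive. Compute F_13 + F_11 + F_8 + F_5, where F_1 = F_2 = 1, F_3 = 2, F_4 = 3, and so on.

348

F_13 + F_11 + F_8 + F_5 = 233 + 89 + 21 + 5 = 348.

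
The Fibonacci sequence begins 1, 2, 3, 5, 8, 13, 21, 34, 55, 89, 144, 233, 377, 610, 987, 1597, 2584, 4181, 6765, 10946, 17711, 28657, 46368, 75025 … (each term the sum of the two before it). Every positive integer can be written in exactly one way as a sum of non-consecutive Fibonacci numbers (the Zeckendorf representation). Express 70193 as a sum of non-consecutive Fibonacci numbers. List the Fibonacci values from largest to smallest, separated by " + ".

subtract 46368 from 70193: 23825 remains
subtract 17711 from 23825: 6114 remains
subtract 4181 from 6114: 1933 remains
subtract 1597 from 1933: 336 remains
subtract 233 from 336: 103 remains
subtract 89 from 103: 14 remains
subtract 13 from 14: 1 remains
subtract 1 from 1: 0 remains
So 70193 = 46368 + 17711 + 4181 + 1597 + 233 + 89 + 13 + 1, with no two terms consecutive in the sequence.

46368 + 17711 + 4181 + 1597 + 233 + 89 + 13 + 1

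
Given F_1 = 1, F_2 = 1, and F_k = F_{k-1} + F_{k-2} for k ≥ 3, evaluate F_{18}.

Iterating the recurrence up to F_{10} = 55 and F_{9} = 34:
F_{11} = F_{10} + F_{9} = 55 + 34 = 89
F_{12} = F_{11} + F_{10} = 89 + 55 = 144
F_{13} = F_{12} + F_{11} = 144 + 89 = 233
F_{14} = F_{13} + F_{12} = 233 + 144 = 377
F_{15} = F_{14} + F_{13} = 377 + 233 = 610
F_{16} = F_{15} + F_{14} = 610 + 377 = 987
F_{17} = F_{16} + F_{15} = 987 + 610 = 1597
F_{18} = F_{17} + F_{16} = 1597 + 987 = 2584

2584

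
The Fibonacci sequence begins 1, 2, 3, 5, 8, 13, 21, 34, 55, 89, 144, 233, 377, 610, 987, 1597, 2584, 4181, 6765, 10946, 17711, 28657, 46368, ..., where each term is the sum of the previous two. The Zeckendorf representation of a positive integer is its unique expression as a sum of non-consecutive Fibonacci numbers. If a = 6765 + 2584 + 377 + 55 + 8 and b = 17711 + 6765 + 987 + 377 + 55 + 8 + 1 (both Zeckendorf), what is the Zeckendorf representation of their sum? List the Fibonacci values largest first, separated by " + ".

The two numbers are 9789 and 25904, so their sum is 35693.
Greedy algorithm:
28657 ≤ 35693 < 46368, so take 28657; remainder 7036
6765 ≤ 7036 < 10946, so take 6765; remainder 271
233 ≤ 271 < 377, so take 233; remainder 38
34 ≤ 38 < 55, so take 34; remainder 4
3 ≤ 4 < 5, so take 3; remainder 1
1 ≤ 1 < 2, so take 1; remainder 0

28657 + 6765 + 233 + 34 + 3 + 1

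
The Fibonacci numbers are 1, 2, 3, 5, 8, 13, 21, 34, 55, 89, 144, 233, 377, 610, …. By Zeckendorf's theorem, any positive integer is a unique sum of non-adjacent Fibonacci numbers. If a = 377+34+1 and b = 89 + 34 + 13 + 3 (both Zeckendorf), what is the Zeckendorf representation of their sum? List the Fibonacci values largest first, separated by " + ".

The two numbers are 412 and 139, so their sum is 551.
Greedily peel off the largest Fibonacci term at each step:
largest Fibonacci ≤ 551 is 377; 551 − 377 = 174
largest Fibonacci ≤ 174 is 144; 174 − 144 = 30
largest Fibonacci ≤ 30 is 21; 30 − 21 = 9
largest Fibonacci ≤ 9 is 8; 9 − 8 = 1
largest Fibonacci ≤ 1 is 1; 1 − 1 = 0

377 + 144 + 21 + 8 + 1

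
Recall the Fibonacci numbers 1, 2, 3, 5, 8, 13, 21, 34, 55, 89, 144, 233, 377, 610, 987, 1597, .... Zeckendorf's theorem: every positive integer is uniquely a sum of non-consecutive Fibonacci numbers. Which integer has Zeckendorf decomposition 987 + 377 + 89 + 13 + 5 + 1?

987 + 377 + 89 + 13 + 5 + 1 = 1472.

1472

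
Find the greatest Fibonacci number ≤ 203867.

196418 ≤ 203867 < 317811, so the largest Fibonacci number not exceeding 203867 is 196418.

196418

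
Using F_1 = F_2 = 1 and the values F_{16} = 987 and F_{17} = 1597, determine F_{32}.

By the doubling identity F_{2k} = F_k(2F_{k+1} − F_k): F_{32} = 987·(2·1597 − 987) = 987·2207 = 2178309.

2178309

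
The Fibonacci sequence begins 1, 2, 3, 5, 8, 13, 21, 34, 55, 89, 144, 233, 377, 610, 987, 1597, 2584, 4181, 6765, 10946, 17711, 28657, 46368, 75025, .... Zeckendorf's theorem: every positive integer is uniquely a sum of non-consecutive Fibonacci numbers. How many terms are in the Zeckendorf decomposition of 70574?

8

Greedily peel off the largest Fibonacci term at each step:
70574 − 46368 = 24206
24206 − 17711 = 6495
6495 − 4181 = 2314
2314 − 1597 = 717
717 − 610 = 107
107 − 89 = 18
18 − 13 = 5
5 − 5 = 0
70574 = 46368 + 17711 + 4181 + 1597 + 610 + 89 + 13 + 5, which has 8 terms.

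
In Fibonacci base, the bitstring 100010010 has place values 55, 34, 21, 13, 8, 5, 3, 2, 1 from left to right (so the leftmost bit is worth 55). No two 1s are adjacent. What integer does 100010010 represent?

65

Summing the place values of the 1 bits: 55 + 8 + 2 = 65.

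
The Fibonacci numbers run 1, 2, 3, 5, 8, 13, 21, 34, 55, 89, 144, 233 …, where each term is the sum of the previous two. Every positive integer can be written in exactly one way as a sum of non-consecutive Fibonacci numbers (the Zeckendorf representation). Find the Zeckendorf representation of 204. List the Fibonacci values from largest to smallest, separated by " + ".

take 144 (≤ 204); 204 − 144 = 60
take 55 (≤ 60); 60 − 55 = 5
take 5 (≤ 5); 5 − 5 = 0
So 204 = 144 + 55 + 5, with no two terms consecutive in the sequence.

144 + 55 + 5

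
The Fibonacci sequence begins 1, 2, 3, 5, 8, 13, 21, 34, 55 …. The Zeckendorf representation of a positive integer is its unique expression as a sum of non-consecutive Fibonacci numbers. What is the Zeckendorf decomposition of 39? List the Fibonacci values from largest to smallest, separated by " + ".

34 + 5

Greedily peel off the largest Fibonacci term at each step:
subtract 34 from 39: 5 remains
subtract 5 from 5: 0 remains
So 39 = 34 + 5, with no two terms consecutive in the sequence.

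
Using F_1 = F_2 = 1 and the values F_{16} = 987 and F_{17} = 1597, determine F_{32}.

2178309

By the doubling identity F_{2k} = F_k(2F_{k+1} − F_k): F_{32} = 987·(2·1597 − 987) = 987·2207 = 2178309.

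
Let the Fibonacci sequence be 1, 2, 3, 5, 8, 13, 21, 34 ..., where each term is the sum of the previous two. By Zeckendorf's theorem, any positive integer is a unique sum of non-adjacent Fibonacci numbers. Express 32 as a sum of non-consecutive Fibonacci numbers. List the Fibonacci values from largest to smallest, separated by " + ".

21 + 8 + 3

32 − 21 = 11
11 − 8 = 3
3 − 3 = 0
So 32 = 21 + 8 + 3, with no two terms consecutive in the sequence.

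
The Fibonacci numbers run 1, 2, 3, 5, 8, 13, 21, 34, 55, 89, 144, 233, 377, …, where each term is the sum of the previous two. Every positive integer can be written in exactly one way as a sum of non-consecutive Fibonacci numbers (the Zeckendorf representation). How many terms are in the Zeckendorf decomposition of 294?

233 ≤ 294 < 377, so take 233; remainder 61
55 ≤ 61 < 89, so take 55; remainder 6
5 ≤ 6 < 8, so take 5; remainder 1
1 ≤ 1 < 2, so take 1; remainder 0
294 = 233 + 55 + 5 + 1, which has 4 terms.

4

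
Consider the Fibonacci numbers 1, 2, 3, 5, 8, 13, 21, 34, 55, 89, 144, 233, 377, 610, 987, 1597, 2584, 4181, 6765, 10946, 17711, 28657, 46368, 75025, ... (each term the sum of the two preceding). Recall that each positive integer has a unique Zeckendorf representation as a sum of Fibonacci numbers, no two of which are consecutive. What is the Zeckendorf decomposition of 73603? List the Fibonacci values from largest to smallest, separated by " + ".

73603: greatest Fibonacci not exceeding it is 46368, leaving 27235
27235: greatest Fibonacci not exceeding it is 17711, leaving 9524
9524: greatest Fibonacci not exceeding it is 6765, leaving 2759
2759: greatest Fibonacci not exceeding it is 2584, leaving 175
175: greatest Fibonacci not exceeding it is 144, leaving 31
31: greatest Fibonacci not exceeding it is 21, leaving 10
10: greatest Fibonacci not exceeding it is 8, leaving 2
2: greatest Fibonacci not exceeding it is 2, leaving 0
So 73603 = 46368 + 17711 + 6765 + 2584 + 144 + 21 + 8 + 2, with no two terms consecutive in the sequence.

46368 + 17711 + 6765 + 2584 + 144 + 21 + 8 + 2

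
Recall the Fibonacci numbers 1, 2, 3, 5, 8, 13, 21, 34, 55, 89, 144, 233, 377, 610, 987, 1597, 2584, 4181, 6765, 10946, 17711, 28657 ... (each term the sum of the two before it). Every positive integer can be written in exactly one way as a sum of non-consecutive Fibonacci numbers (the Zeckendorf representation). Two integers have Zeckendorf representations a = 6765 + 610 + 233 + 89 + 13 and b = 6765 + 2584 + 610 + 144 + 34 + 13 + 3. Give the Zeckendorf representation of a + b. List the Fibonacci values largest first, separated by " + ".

17711 + 144 + 8

The two numbers are 7710 and 10153, so their sum is 17863.
take 17711 (≤ 17863); 17863 − 17711 = 152
take 144 (≤ 152); 152 − 144 = 8
take 8 (≤ 8); 8 − 8 = 0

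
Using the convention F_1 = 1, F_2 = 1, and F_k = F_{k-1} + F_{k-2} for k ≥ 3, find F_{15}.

610

Iterating the recurrence up to F_{11} = 89 and F_{10} = 55:
F_{12} = F_{11} + F_{10} = 89 + 55 = 144
F_{13} = F_{12} + F_{11} = 144 + 89 = 233
F_{14} = F_{13} + F_{12} = 233 + 144 = 377
F_{15} = F_{14} + F_{13} = 377 + 233 = 610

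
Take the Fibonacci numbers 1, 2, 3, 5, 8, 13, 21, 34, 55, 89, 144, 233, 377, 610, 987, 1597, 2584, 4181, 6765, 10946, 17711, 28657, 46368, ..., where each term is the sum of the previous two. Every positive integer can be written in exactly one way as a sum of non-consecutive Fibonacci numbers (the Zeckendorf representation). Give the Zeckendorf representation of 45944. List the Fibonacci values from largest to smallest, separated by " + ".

28657 + 10946 + 4181 + 1597 + 377 + 144 + 34 + 8

Repeatedly subtract the largest Fibonacci number that fits:
largest Fibonacci ≤ 45944 is 28657; 45944 − 28657 = 17287
largest Fibonacci ≤ 17287 is 10946; 17287 − 10946 = 6341
largest Fibonacci ≤ 6341 is 4181; 6341 − 4181 = 2160
largest Fibonacci ≤ 2160 is 1597; 2160 − 1597 = 563
largest Fibonacci ≤ 563 is 377; 563 − 377 = 186
largest Fibonacci ≤ 186 is 144; 186 − 144 = 42
largest Fibonacci ≤ 42 is 34; 42 − 34 = 8
largest Fibonacci ≤ 8 is 8; 8 − 8 = 0
So 45944 = 28657 + 10946 + 4181 + 1597 + 377 + 144 + 34 + 8, with no two terms consecutive in the sequence.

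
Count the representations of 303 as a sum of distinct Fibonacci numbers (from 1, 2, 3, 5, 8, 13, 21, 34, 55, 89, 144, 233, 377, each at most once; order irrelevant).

8

Each representation comes from the Zeckendorf form by replacing some F_k with F_{k−1} + F_{k−2} where possible.
303 = 233+55+13+2 = 233+55+8+5+2 = 233+34+21+13+2 = 144+89+55+13+2 = … (4 more), for 8 in all.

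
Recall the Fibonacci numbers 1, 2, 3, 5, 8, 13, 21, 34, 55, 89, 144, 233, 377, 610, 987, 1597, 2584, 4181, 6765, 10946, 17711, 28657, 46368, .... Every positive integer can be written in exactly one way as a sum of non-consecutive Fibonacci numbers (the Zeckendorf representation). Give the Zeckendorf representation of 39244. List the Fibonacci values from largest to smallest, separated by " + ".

28657 + 6765 + 2584 + 987 + 233 + 13 + 5

largest Fibonacci ≤ 39244 is 28657; 39244 − 28657 = 10587
largest Fibonacci ≤ 10587 is 6765; 10587 − 6765 = 3822
largest Fibonacci ≤ 3822 is 2584; 3822 − 2584 = 1238
largest Fibonacci ≤ 1238 is 987; 1238 − 987 = 251
largest Fibonacci ≤ 251 is 233; 251 − 233 = 18
largest Fibonacci ≤ 18 is 13; 18 − 13 = 5
largest Fibonacci ≤ 5 is 5; 5 − 5 = 0
So 39244 = 28657 + 6765 + 2584 + 987 + 233 + 13 + 5, with no two terms consecutive in the sequence.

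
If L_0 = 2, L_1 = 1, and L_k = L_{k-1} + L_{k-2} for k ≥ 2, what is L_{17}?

3571

Iterating the recurrence up to L_{12} = 322 and L_{11} = 199:
L_{13} = L_{12} + L_{11} = 322 + 199 = 521
L_{14} = L_{13} + L_{12} = 521 + 322 = 843
L_{15} = L_{14} + L_{13} = 843 + 521 = 1364
L_{16} = L_{15} + L_{14} = 1364 + 843 = 2207
L_{17} = L_{16} + L_{15} = 2207 + 1364 = 3571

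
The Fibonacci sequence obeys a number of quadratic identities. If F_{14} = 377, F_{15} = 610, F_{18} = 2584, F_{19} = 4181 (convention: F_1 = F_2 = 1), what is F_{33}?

By the addition formula F_{m+n} = F_m F_{n+1} + F_{m−1} F_n with m=15, n=18: F_{33} = 610·4181 + 377·2584 = 2550410 + 974168 = 3524578.

3524578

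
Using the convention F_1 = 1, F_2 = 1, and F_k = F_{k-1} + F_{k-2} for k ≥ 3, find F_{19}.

4181

Iterating the recurrence up to F_{13} = 233 and F_{12} = 144:
F_{14} = F_{13} + F_{12} = 233 + 144 = 377
F_{15} = F_{14} + F_{13} = 377 + 233 = 610
F_{16} = F_{15} + F_{14} = 610 + 377 = 987
F_{17} = F_{16} + F_{15} = 987 + 610 = 1597
F_{18} = F_{17} + F_{16} = 1597 + 987 = 2584
F_{19} = F_{18} + F_{17} = 2584 + 1597 = 4181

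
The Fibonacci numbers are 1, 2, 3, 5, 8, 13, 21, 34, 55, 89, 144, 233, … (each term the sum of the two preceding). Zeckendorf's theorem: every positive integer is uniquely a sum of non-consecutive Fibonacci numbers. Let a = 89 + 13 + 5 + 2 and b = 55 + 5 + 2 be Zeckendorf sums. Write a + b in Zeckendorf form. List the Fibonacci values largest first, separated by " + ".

The two numbers are 109 and 62, so their sum is 171.
Repeatedly subtract the largest Fibonacci number that fits:
171: greatest Fibonacci not exceeding it is 144, leaving 27
27: greatest Fibonacci not exceeding it is 21, leaving 6
6: greatest Fibonacci not exceeding it is 5, leaving 1
1: greatest Fibonacci not exceeding it is 1, leaving 0

144 + 21 + 5 + 1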